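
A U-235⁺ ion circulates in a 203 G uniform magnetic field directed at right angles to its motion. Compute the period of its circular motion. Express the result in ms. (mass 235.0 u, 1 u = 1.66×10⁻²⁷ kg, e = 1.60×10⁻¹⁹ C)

T ≈ 0.755 ms

The cyclotron period is independent of speed: T = 2πm/(qB).
T = 2π(3.90×10^-25) / [(1×1.60×10^-19)(0.0203)] = 7.55×10^-4 s.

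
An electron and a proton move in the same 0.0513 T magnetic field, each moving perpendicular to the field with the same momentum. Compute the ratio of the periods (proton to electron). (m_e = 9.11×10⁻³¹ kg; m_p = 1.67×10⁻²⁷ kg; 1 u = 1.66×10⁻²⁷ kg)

T = 2πm/(qB) is independent of speed, so T₂/T₁ = (m₂/q₂)/(m₁/q₁).
T_{proton}/T_{electron} = (1.67×10^-27/1e) / (9.11×10^-31/1e) = 1830.

ratio ≈ 1830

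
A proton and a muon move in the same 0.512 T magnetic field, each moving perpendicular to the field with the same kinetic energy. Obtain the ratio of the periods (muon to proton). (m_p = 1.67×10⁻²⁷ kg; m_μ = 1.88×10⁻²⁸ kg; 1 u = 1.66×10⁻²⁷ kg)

T = 2πm/(qB) is independent of speed, so T₂/T₁ = (m₂/q₂)/(m₁/q₁).
T_{muon}/T_{proton} = (1.88×10^-28/1e) / (1.67×10^-27/1e) = 0.113.

ratio ≈ 0.113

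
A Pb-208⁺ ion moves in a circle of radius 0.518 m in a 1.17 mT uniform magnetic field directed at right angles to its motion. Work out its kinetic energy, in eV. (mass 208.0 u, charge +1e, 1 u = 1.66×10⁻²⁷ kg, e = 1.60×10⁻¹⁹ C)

K ≈ 0.0851 eV

v = qBr/m = (1×1.60×10^-19)(1.17×10^-3)(0.518) / (3.45×10^-25) = 281 m/s.
K = ½mv² = 0.5·(3.45×10^-25)·(281)² = 1.36×10^-20 J = 0.0851 eV.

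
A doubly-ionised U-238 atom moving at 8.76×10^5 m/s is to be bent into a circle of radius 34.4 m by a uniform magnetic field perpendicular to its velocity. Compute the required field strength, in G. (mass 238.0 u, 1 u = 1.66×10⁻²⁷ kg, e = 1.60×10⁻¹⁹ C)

qvB = mv²/r gives B = mv/(qr).
B = (3.95×10^-25)(8.76×10^5) / [(2×1.60×10^-19)(34.4)] = 0.0314 T.

B ≈ 314 G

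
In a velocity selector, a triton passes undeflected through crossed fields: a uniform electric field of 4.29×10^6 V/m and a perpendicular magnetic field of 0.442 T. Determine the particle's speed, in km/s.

For zero net force, qE = qvB, so v = E/B.
v = (4.29×10^6) / (0.442) = 9.71×10^6 m/s.

v ≈ 9710 km/s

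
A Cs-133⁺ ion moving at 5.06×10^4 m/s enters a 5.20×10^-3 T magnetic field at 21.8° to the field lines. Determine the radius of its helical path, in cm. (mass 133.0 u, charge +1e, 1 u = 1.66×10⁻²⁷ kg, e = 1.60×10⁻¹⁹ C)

Only the perpendicular component v⊥ = v sin21.8° = 1.88×10^4 m/s is bent by the field.
r = m v⊥ /(qB) = (2.21×10^-25)(1.88×10^4) / [(1×1.60×10^-19)(5.20×10^-3)] = 4.99 m.

r ≈ 499 cm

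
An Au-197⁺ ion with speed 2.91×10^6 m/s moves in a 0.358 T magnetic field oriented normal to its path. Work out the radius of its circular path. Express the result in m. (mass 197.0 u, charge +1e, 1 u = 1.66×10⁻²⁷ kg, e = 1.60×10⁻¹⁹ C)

The magnetic force provides the centripetal force: qvB = mv²/r, so r = mv/(qB).
r = (3.27×10^-25 kg)(2.91×10^6 m/s) / [(1×1.60×10^-19 C)(0.358 T)] = 16.6 m.

r ≈ 16.6 m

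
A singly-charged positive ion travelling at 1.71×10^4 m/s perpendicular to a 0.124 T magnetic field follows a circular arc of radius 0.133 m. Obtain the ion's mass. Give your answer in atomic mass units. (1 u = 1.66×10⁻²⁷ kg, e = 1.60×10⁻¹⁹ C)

m ≈ 93.0 u

qvB = mv²/r ⇒ m = qBr/v.
m = (1×1.60×10^-19)(0.124)(0.133) / (1.71×10^4) = 1.54×10^-25 kg = 93.0 u.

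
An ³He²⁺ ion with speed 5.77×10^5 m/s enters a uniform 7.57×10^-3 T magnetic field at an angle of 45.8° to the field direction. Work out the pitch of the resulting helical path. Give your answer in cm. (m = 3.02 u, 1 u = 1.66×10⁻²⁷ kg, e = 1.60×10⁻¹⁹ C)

pitch ≈ 523 cm

The velocity component along B is v∥ = v cos45.8° = 4.02×10^5 m/s.
The cyclotron period T = 2πm/(qB) = 1.30×10^-5 s is set by m, q, B alone.
Pitch = v∥·T = (4.02×10^5)(1.30×10^-5) = 5.23 m.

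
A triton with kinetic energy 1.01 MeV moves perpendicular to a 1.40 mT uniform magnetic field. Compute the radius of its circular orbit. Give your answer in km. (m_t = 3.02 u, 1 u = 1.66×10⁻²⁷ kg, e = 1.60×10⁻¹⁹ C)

r ≈ 0.180 km

Convert the energy: K = 1.01 MeV = 1.62×10^-13 J.
v = √(2K/m) = √(2·1.62×10^-13/5.01×10^-27) = 8.03×10^6 m/s.
r = mv/(qB) = (5.01×10^-27)(8.03×10^6) / [(1×1.60×10^-19)(1.40×10^-3)] = 180 m.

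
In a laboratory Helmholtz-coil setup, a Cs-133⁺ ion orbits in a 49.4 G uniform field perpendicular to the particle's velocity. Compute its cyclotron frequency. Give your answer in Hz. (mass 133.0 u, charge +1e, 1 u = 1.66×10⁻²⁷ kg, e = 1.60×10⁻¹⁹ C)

f = qB/(2πm) = (1×1.60×10^-19)(4.94×10^-3) / [2π(2.21×10^-25)] = 570 Hz.

f ≈ 570 Hz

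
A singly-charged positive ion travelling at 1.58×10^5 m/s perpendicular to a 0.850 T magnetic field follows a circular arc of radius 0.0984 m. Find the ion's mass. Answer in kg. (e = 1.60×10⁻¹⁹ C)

m ≈ 8.47×10^-26 kg

qvB = mv²/r ⇒ m = qBr/v.
m = (1×1.60×10^-19)(0.850)(0.0984) / (1.58×10^5) = 8.47×10^-26 kg.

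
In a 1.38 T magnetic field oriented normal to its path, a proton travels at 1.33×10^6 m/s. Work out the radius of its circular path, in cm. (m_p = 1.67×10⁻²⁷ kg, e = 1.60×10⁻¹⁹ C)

r ≈ 1.01 cm

The magnetic force provides the centripetal force: qvB = mv²/r, so r = mv/(qB).
r = (1.67×10^-27 kg)(1.33×10^6 m/s) / [(1×1.60×10^-19 C)(1.38 T)] = 0.0101 m.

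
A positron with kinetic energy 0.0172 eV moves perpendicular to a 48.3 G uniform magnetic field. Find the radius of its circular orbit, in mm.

r ≈ 0.0916 mm

Convert the energy: K = 0.0172 eV = 2.75×10^-21 J.
v = √(2K/m) = √(2·2.75×10^-21/9.11×10^-31) = 7.77×10^4 m/s.
r = mv/(qB) = (9.11×10^-31)(7.77×10^4) / [(1×1.60×10^-19)(4.83×10^-3)] = 9.16×10^-5 m.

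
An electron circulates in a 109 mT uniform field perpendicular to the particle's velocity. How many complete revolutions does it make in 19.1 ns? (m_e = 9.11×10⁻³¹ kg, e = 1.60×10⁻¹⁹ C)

T = 2πm/(qB) = 2π(9.11×10^-31) / [(1×1.60×10^-19)(0.109)] = 3.2821×10^-10 s.
N = t/T = 1.91×10^-8 / 3.2821×10^-10 ≈ 58.19, so 58 complete revolutions.

N = 58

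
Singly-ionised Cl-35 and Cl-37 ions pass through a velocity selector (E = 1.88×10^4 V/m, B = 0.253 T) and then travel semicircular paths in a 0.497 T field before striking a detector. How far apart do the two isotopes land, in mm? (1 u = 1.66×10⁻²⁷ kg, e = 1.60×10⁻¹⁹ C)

Δd ≈ 6.20 mm

Both emerge at v = E/B₁ = 7.43×10^4 m/s.
r = mv/(qB₂), so r₁ = 0.05429 m and r₂ = 0.05739 m, giving Δr = 3.10×10^-3 m.
After a semicircle each ion lands a diameter 2r from the entry slit, so the separation is 2Δr = 6.20×10^-3 m.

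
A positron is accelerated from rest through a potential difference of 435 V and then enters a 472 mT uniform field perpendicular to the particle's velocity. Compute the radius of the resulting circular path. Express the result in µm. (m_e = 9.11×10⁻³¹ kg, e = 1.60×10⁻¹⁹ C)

The kinetic energy gained is K = qV = (1×1.60×10^-19)(435) = 6.96×10^-17 J.
v = √(2K/m) = 1.24×10^7 m/s.
r = mv/(qB) = (9.11×10^-31)(1.24×10^7) / [(1×1.60×10^-19)(0.472)] = 1.49×10^-4 m.

r ≈ 149 µm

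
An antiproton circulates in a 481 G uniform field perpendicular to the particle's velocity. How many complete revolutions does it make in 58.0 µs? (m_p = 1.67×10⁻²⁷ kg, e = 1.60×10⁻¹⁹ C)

T = 2πm/(qB) = 2π(1.67×10^-27) / [(1×1.60×10^-19)(0.0481)] = 1.3634×10^-6 s.
N = t/T = 5.80×10^-5 / 1.3634×10^-6 ≈ 42.54, so 42 complete revolutions.

N = 42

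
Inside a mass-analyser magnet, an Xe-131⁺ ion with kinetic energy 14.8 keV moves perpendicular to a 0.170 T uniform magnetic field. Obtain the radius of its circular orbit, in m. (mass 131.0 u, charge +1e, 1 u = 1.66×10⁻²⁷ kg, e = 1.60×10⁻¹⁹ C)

Convert the energy: K = 14.8 keV = 2.37×10^-15 J.
v = √(2K/m) = √(2·2.37×10^-15/2.17×10^-25) = 1.48×10^5 m/s.
r = mv/(qB) = (2.17×10^-25)(1.48×10^5) / [(1×1.60×10^-19)(0.170)] = 1.18 m.

r ≈ 1.18 m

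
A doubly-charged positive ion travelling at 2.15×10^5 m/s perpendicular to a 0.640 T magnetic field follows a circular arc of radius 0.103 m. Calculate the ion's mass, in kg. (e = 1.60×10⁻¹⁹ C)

m ≈ 9.81×10^-26 kg

qvB = mv²/r ⇒ m = qBr/v.
m = (2×1.60×10^-19)(0.640)(0.103) / (2.15×10^5) = 9.81×10^-26 kg.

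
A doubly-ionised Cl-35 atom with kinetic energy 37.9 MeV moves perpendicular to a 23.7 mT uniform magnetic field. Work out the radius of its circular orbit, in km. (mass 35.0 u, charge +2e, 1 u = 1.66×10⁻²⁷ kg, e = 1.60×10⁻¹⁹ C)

Convert the energy: K = 37.9 MeV = 6.06×10^-12 J.
v = √(2K/m) = √(2·6.06×10^-12/5.81×10^-26) = 1.44×10^7 m/s.
r = mv/(qB) = (5.81×10^-26)(1.44×10^7) / [(2×1.60×10^-19)(0.0237)] = 111 m.

r ≈ 0.111 km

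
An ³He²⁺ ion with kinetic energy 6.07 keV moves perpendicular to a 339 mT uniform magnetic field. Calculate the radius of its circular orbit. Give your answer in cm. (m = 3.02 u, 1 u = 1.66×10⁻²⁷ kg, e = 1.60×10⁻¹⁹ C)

r ≈ 2.88 cm

Convert the energy: K = 6.07 keV = 9.71×10^-16 J.
v = √(2K/m) = √(2·9.71×10^-16/5.01×10^-27) = 6.22×10^5 m/s.
r = mv/(qB) = (5.01×10^-27)(6.22×10^5) / [(2×1.60×10^-19)(0.339)] = 0.0288 m.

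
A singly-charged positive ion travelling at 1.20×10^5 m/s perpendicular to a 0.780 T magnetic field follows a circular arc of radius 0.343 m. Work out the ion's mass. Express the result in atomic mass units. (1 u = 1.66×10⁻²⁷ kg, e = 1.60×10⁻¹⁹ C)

m ≈ 215 u

qvB = mv²/r ⇒ m = qBr/v.
m = (1×1.60×10^-19)(0.780)(0.343) / (1.20×10^5) = 3.57×10^-25 kg = 215 u.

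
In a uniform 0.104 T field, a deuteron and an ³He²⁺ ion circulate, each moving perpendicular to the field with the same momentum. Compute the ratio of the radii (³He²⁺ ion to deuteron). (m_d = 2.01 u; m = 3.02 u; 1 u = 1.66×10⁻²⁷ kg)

ratio ≈ 0.500

r = p/(qB) ⇒ at equal p, r ∝ 1/q.
r_{³He²⁺ ion}/r_{deuteron} = 0.500.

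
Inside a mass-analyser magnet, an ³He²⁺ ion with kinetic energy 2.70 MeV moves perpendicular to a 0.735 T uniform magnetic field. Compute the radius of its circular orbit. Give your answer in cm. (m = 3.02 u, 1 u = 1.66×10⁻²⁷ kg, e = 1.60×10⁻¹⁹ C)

Convert the energy: K = 2.70 MeV = 4.32×10^-13 J.
v = √(2K/m) = √(2·4.32×10^-13/5.01×10^-27) = 1.31×10^7 m/s.
r = mv/(qB) = (5.01×10^-27)(1.31×10^7) / [(2×1.60×10^-19)(0.735)] = 0.280 m.

r ≈ 28.0 cm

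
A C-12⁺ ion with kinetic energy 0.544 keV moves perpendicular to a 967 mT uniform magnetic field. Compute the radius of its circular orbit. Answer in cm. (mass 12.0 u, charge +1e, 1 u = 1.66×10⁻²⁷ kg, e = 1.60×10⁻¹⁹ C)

Convert the energy: K = 0.544 keV = 8.70×10^-17 J.
v = √(2K/m) = √(2·8.70×10^-17/1.99×10^-26) = 9.35×10^4 m/s.
r = mv/(qB) = (1.99×10^-26)(9.35×10^4) / [(1×1.60×10^-19)(0.967)] = 0.0120 m.

r ≈ 1.20 cm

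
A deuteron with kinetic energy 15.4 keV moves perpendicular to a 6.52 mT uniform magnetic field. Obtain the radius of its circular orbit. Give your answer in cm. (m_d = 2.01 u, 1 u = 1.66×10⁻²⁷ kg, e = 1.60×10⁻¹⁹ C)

r ≈ 389 cm

Convert the energy: K = 15.4 keV = 2.46×10^-15 J.
v = √(2K/m) = √(2·2.46×10^-15/3.34×10^-27) = 1.22×10^6 m/s.
r = mv/(qB) = (3.34×10^-27)(1.22×10^6) / [(1×1.60×10^-19)(6.52×10^-3)] = 3.89 m.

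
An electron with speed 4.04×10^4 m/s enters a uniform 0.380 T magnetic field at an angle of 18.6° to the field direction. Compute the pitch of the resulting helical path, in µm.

pitch ≈ 3.60 µm

The velocity component along B is v∥ = v cos18.6° = 3.83×10^4 m/s.
The cyclotron period T = 2πm/(qB) = 9.41×10^-11 s is set by m, q, B alone.
Pitch = v∥·T = (3.83×10^4)(9.41×10^-11) = 3.60×10^-6 m.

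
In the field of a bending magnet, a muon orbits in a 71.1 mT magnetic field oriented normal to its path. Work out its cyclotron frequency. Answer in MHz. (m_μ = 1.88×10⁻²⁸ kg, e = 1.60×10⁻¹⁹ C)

f ≈ 9.63 MHz

f = qB/(2πm) = (1×1.60×10^-19)(0.0711) / [2π(1.88×10^-28)] = 9.63×10^6 Hz.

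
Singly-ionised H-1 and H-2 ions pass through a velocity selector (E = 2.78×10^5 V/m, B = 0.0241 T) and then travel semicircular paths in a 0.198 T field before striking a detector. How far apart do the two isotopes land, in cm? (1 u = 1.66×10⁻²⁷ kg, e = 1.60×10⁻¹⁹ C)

Both emerge at v = E/B₁ = 1.15×10^7 m/s.
r = mv/(qB₂), so r₁ = 0.6044 m and r₂ = 1.209 m, giving Δr = 0.604 m.
After a semicircle each ion lands a diameter 2r from the entry slit, so the separation is 2Δr = 1.21 m.

Δd ≈ 121 cm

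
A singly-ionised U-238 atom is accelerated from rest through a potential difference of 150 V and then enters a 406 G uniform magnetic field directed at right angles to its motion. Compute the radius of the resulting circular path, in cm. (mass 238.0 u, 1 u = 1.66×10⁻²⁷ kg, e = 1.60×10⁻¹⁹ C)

r ≈ 67.0 cm

The kinetic energy gained is K = qV = (1×1.60×10^-19)(150) = 2.40×10^-17 J.
v = √(2K/m) = 1.10×10^4 m/s.
r = mv/(qB) = (3.95×10^-25)(1.10×10^4) / [(1×1.60×10^-19)(0.0406)] = 0.670 m.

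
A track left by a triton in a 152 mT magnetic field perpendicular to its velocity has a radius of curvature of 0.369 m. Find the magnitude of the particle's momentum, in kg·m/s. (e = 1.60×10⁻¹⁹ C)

p ≈ 8.97×10^-21 kg·m/s

Since qvB = mv²/r, the momentum p = mv = qBr.
p = (1×1.60×10^-19)(0.152)(0.369) = 8.97×10^-21 kg·m/s.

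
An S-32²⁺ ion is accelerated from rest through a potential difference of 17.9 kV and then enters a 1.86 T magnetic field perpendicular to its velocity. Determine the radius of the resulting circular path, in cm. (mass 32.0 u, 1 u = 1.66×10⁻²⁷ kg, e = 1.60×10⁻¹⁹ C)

The kinetic energy gained is K = qV = (2×1.60×10^-19)(1.79×10^4) = 5.73×10^-15 J.
v = √(2K/m) = 4.64×10^5 m/s.
r = mv/(qB) = (5.31×10^-26)(4.64×10^5) / [(2×1.60×10^-19)(1.86)] = 0.0414 m.

r ≈ 4.14 cm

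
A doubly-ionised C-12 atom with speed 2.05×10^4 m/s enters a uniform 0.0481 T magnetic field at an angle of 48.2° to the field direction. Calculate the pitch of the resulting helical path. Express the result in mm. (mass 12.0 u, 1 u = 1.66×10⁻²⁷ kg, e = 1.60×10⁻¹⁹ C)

pitch ≈ 111 mm

The velocity component along B is v∥ = v cos48.2° = 1.37×10^4 m/s.
The cyclotron period T = 2πm/(qB) = 8.13×10^-6 s is set by m, q, B alone.
Pitch = v∥·T = (1.37×10^4)(8.13×10^-6) = 0.111 m.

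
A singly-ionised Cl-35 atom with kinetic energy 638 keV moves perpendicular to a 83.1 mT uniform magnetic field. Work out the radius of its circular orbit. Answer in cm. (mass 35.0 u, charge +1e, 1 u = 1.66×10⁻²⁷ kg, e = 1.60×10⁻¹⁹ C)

Convert the energy: K = 638 keV = 1.02×10^-13 J.
v = √(2K/m) = √(2·1.02×10^-13/5.81×10^-26) = 1.87×10^6 m/s.
r = mv/(qB) = (5.81×10^-26)(1.87×10^6) / [(1×1.60×10^-19)(0.0831)] = 8.19 m.

r ≈ 819 cm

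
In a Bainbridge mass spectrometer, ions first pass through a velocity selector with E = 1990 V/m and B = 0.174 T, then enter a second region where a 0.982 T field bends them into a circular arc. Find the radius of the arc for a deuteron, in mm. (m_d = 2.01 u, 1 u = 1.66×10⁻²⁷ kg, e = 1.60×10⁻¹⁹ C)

The selector passes v = E/B = 1990/0.174 = 1.14×10^4 m/s.
In the deflection region, r = mv/(qB₂) = (3.34×10^-27)(1.14×10^4) / [(1×1.60×10^-19)(0.982)] = 2.43×10^-4 m.

r ≈ 0.243 mm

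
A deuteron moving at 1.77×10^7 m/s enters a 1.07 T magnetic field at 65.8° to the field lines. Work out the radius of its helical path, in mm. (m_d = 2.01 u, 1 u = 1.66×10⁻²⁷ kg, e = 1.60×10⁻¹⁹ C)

Only the perpendicular component v⊥ = v sin65.8° = 1.61×10^7 m/s is bent by the field.
r = m v⊥ /(qB) = (3.34×10^-27)(1.61×10^7) / [(1×1.60×10^-19)(1.07)] = 0.315 m.

r ≈ 315 mm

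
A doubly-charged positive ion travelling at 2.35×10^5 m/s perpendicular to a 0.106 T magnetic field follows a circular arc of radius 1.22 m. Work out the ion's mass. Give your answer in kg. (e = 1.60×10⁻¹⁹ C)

m ≈ 1.76×10^-25 kg

qvB = mv²/r ⇒ m = qBr/v.
m = (2×1.60×10^-19)(0.106)(1.22) / (2.35×10^5) = 1.76×10^-25 kg.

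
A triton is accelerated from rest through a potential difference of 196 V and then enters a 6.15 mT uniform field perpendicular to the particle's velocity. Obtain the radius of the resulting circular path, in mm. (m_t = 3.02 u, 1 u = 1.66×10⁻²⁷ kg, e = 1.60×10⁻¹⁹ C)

r ≈ 570 mm

The kinetic energy gained is K = qV = (1×1.60×10^-19)(196) = 3.14×10^-17 J.
v = √(2K/m) = 1.12×10^5 m/s.
r = mv/(qB) = (5.01×10^-27)(1.12×10^5) / [(1×1.60×10^-19)(6.15×10^-3)] = 0.570 m.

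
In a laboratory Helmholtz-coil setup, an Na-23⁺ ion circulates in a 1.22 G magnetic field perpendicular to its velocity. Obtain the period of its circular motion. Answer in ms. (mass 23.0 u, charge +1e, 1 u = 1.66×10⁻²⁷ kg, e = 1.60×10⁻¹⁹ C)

The cyclotron period is independent of speed: T = 2πm/(qB).
T = 2π(3.82×10^-26) / [(1×1.60×10^-19)(1.22×10^-4)] = 0.0123 s.

T ≈ 12.3 ms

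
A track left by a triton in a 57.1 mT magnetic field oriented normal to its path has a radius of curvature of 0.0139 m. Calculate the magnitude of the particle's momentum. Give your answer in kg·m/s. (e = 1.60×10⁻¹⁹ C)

Since qvB = mv²/r, the momentum p = mv = qBr.
p = (1×1.60×10^-19)(0.0571)(0.0139) = 1.27×10^-22 kg·m/s.

p ≈ 1.27×10^-22 kg·m/s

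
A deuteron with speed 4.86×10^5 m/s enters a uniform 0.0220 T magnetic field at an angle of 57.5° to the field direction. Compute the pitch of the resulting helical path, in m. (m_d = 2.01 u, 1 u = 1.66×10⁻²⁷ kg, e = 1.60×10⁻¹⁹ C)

pitch ≈ 1.56 m

The velocity component along B is v∥ = v cos57.5° = 2.61×10^5 m/s.
The cyclotron period T = 2πm/(qB) = 5.96×10^-6 s is set by m, q, B alone.
Pitch = v∥·T = (2.61×10^5)(5.96×10^-6) = 1.56 m.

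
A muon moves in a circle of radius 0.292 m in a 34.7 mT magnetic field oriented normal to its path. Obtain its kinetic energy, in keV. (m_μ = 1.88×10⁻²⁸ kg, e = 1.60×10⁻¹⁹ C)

v = qBr/m = (1×1.60×10^-19)(0.0347)(0.292) / (1.88×10^-28) = 8.62×10^6 m/s.
K = ½mv² = 0.5·(1.88×10^-28)·(8.62×10^6)² = 6.99×10^-15 J = 43.7 keV.

K ≈ 43.7 keV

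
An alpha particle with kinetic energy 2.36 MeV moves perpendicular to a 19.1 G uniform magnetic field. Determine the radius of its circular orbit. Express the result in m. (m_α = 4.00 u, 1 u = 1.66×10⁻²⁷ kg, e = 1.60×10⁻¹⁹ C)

Convert the energy: K = 2.36 MeV = 3.78×10^-13 J.
v = √(2K/m) = √(2·3.78×10^-13/6.64×10^-27) = 1.07×10^7 m/s.
r = mv/(qB) = (6.64×10^-27)(1.07×10^7) / [(2×1.60×10^-19)(1.91×10^-3)] = 116 m.

r ≈ 116 m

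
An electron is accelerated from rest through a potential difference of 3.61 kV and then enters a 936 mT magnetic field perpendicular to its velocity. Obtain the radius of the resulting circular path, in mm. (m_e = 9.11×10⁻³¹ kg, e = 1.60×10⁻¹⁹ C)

The kinetic energy gained is K = qV = (1×1.60×10^-19)(3610) = 5.78×10^-16 J.
v = √(2K/m) = 3.56×10^7 m/s.
r = mv/(qB) = (9.11×10^-31)(3.56×10^7) / [(1×1.60×10^-19)(0.936)] = 2.17×10^-4 m.

r ≈ 0.217 mm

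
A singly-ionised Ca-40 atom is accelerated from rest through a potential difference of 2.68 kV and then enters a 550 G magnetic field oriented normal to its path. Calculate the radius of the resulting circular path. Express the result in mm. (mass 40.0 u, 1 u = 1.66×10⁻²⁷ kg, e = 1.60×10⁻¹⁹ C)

The kinetic energy gained is K = qV = (1×1.60×10^-19)(2680) = 4.29×10^-16 J.
v = √(2K/m) = 1.14×10^5 m/s.
r = mv/(qB) = (6.64×10^-26)(1.14×10^5) / [(1×1.60×10^-19)(0.0550)] = 0.858 m.

r ≈ 858 mm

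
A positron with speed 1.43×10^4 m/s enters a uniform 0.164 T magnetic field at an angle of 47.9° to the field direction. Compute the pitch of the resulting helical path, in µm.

The velocity component along B is v∥ = v cos47.9° = 9590 m/s.
The cyclotron period T = 2πm/(qB) = 2.18×10^-10 s is set by m, q, B alone.
Pitch = v∥·T = (9590)(2.18×10^-10) = 2.09×10^-6 m.

pitch ≈ 2.09 µm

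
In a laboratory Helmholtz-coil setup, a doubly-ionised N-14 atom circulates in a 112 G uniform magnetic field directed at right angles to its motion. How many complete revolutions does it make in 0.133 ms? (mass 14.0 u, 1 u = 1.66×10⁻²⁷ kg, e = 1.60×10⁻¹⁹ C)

T = 2πm/(qB) = 2π(2.324×10^-26) / [(2×1.60×10^-19)(0.0112)] = 4.0743×10^-5 s.
N = t/T = 1.33×10^-4 / 4.0743×10^-5 ≈ 3.26, so 3 complete revolutions.

N = 3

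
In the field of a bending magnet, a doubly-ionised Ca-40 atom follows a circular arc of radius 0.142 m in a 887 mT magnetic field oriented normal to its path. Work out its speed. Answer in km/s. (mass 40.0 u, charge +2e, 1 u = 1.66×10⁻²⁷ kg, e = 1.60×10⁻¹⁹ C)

From qvB = mv²/r, v = qBr/m.
v = (2×1.60×10^-19)(0.887)(0.142) / (6.64×10^-26) = 6.07×10^5 m/s.

v ≈ 607 km/s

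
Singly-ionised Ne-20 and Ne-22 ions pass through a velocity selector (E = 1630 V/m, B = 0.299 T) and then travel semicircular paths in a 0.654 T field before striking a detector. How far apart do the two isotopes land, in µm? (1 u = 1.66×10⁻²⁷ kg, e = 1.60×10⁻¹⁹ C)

Δd ≈ 346 µm

Both emerge at v = E/B₁ = 5450 m/s.
r = mv/(qB₂), so r₁ = 1.730×10^-3 m and r₂ = 1.903×10^-3 m, giving Δr = 1.73×10^-4 m.
After a semicircle each ion lands a diameter 2r from the entry slit, so the separation is 2Δr = 3.46×10^-4 m.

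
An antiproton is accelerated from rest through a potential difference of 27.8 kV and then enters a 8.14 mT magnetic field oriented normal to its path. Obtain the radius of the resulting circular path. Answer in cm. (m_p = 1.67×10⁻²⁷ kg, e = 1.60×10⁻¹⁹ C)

The kinetic energy gained is K = qV = (1×1.60×10^-19)(2.78×10^4) = 4.45×10^-15 J.
v = √(2K/m) = 2.31×10^6 m/s.
r = mv/(qB) = (1.67×10^-27)(2.31×10^6) / [(1×1.60×10^-19)(8.14×10^-3)] = 2.96 m.

r ≈ 296 cm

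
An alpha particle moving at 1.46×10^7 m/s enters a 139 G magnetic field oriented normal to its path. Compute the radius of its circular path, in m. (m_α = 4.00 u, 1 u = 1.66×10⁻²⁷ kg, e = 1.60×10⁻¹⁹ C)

The magnetic force provides the centripetal force: qvB = mv²/r, so r = mv/(qB).
r = (6.64×10^-27 kg)(1.46×10^7 m/s) / [(2×1.60×10^-19 C)(0.0139 T)] = 21.8 m.

r ≈ 21.8 m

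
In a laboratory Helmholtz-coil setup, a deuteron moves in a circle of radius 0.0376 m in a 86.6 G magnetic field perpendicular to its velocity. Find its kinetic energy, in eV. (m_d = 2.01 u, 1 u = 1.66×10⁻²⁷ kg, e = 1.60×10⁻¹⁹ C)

K ≈ 2.54 eV

v = qBr/m = (1×1.60×10^-19)(8.66×10^-3)(0.0376) / (3.34×10^-27) = 1.56×10^4 m/s.
K = ½mv² = 0.5·(3.34×10^-27)·(1.56×10^4)² = 4.07×10^-19 J = 2.54 eV.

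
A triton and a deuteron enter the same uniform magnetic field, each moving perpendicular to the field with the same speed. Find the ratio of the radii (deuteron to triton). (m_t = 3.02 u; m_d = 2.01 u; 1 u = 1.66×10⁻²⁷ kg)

ratio ≈ 0.666

r = mv/(qB) ⇒ at equal v, r ∝ m/q.
r_{deuteron}/r_{triton} = 0.666.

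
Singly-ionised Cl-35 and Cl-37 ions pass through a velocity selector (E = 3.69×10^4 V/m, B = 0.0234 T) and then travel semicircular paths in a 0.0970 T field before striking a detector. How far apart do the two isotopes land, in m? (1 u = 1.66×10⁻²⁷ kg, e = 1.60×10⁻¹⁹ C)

Both emerge at v = E/B₁ = 1.58×10^6 m/s.
r = mv/(qB₂), so r₁ = 5.903 m and r₂ = 6.241 m, giving Δr = 0.337 m.
After a semicircle each ion lands a diameter 2r from the entry slit, so the separation is 2Δr = 0.675 m.

Δd ≈ 0.675 m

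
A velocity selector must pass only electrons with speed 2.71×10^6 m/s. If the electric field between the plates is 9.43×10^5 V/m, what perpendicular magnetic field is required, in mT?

qE = qvB ⇒ B = E/v = (9.43×10^5) / (2.71×10^6) = 0.348 T.

B ≈ 348 mT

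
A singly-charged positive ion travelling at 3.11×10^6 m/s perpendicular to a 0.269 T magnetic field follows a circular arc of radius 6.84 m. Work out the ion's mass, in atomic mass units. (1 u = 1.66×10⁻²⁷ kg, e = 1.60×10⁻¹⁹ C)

m ≈ 57.0 u

qvB = mv²/r ⇒ m = qBr/v.
m = (1×1.60×10^-19)(0.269)(6.84) / (3.11×10^6) = 9.47×10^-26 kg = 57.0 u.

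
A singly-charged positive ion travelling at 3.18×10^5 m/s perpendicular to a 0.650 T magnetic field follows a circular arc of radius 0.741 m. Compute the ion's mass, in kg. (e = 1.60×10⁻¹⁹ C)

qvB = mv²/r ⇒ m = qBr/v.
m = (1×1.60×10^-19)(0.650)(0.741) / (3.18×10^5) = 2.42×10^-25 kg.

m ≈ 2.42×10^-25 kg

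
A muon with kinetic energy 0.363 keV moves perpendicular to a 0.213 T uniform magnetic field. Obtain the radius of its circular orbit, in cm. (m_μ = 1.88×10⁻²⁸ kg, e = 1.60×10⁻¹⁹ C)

r ≈ 0.434 cm

Convert the energy: K = 0.363 keV = 5.81×10^-17 J.
v = √(2K/m) = √(2·5.81×10^-17/1.88×10^-28) = 7.86×10^5 m/s.
r = mv/(qB) = (1.88×10^-28)(7.86×10^5) / [(1×1.60×10^-19)(0.213)] = 4.34×10^-3 m.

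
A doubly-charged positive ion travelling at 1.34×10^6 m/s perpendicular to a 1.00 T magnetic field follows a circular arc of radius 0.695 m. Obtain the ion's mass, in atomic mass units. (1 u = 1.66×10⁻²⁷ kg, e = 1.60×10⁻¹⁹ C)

qvB = mv²/r ⇒ m = qBr/v.
m = (2×1.60×10^-19)(1.00)(0.695) / (1.34×10^6) = 1.66×10^-25 kg = 100.0 u.

m ≈ 100.0 u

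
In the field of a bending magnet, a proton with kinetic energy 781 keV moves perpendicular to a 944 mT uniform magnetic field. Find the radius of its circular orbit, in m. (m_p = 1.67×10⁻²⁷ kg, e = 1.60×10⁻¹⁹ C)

r ≈ 0.135 m

Convert the energy: K = 781 keV = 1.25×10^-13 J.
v = √(2K/m) = √(2·1.25×10^-13/1.67×10^-27) = 1.22×10^7 m/s.
r = mv/(qB) = (1.67×10^-27)(1.22×10^7) / [(1×1.60×10^-19)(0.944)] = 0.135 m.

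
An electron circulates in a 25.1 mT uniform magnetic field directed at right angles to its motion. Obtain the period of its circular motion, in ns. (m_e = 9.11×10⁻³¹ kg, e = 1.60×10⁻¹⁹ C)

T ≈ 1.43 ns

The cyclotron period is independent of speed: T = 2πm/(qB).
T = 2π(9.11×10^-31) / [(1×1.60×10^-19)(0.0251)] = 1.43×10^-9 s.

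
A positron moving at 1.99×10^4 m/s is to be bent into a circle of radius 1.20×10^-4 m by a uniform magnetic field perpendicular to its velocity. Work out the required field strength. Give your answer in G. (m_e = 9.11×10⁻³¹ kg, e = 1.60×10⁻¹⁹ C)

qvB = mv²/r gives B = mv/(qr).
B = (9.11×10^-31)(1.99×10^4) / [(1×1.60×10^-19)(1.20×10^-4)] = 9.44×10^-4 T.

B ≈ 9.44 G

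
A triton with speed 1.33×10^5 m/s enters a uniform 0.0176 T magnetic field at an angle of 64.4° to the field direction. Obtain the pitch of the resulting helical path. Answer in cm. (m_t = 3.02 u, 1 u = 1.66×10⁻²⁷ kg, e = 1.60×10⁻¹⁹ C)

The velocity component along B is v∥ = v cos64.4° = 5.75×10^4 m/s.
The cyclotron period T = 2πm/(qB) = 1.12×10^-5 s is set by m, q, B alone.
Pitch = v∥·T = (5.75×10^4)(1.12×10^-5) = 0.643 m.

pitch ≈ 64.3 cm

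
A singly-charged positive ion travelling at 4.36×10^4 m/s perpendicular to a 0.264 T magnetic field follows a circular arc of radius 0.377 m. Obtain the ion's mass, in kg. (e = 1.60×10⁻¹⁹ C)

qvB = mv²/r ⇒ m = qBr/v.
m = (1×1.60×10^-19)(0.264)(0.377) / (4.36×10^4) = 3.65×10^-25 kg.

m ≈ 3.65×10^-25 kg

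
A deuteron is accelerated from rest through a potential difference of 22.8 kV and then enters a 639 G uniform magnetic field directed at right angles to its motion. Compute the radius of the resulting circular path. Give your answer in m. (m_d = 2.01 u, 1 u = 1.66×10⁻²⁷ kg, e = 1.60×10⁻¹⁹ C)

r ≈ 0.483 m

The kinetic energy gained is K = qV = (1×1.60×10^-19)(2.28×10^4) = 3.65×10^-15 J.
v = √(2K/m) = 1.48×10^6 m/s.
r = mv/(qB) = (3.34×10^-27)(1.48×10^6) / [(1×1.60×10^-19)(0.0639)] = 0.483 m.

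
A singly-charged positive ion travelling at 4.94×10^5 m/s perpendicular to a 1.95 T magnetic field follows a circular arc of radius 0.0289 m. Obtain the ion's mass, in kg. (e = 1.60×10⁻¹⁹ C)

m ≈ 1.83×10^-26 kg

qvB = mv²/r ⇒ m = qBr/v.
m = (1×1.60×10^-19)(1.95)(0.0289) / (4.94×10^5) = 1.83×10^-26 kg.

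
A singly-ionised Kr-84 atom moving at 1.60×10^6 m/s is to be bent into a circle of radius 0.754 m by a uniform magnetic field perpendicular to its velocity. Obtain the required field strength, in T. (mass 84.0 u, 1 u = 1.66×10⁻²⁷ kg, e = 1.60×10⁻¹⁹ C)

B ≈ 1.85 T

qvB = mv²/r gives B = mv/(qr).
B = (1.39×10^-25)(1.60×10^6) / [(1×1.60×10^-19)(0.754)] = 1.85 T.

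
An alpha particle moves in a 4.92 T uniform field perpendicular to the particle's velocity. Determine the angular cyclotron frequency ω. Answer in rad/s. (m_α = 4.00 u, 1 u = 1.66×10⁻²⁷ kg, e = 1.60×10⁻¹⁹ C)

ω ≈ 2.37×10^8 rad/s

ω = qB/m = (2×1.60×10^-19)(4.92) / (6.64×10^-27) = 2.37×10^8 rad/s.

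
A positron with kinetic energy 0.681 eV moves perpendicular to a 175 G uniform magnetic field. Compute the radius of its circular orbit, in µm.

r ≈ 159 µm

Convert the energy: K = 0.681 eV = 1.09×10^-19 J.
v = √(2K/m) = √(2·1.09×10^-19/9.11×10^-31) = 4.89×10^5 m/s.
r = mv/(qB) = (9.11×10^-31)(4.89×10^5) / [(1×1.60×10^-19)(0.0175)] = 1.59×10^-4 m.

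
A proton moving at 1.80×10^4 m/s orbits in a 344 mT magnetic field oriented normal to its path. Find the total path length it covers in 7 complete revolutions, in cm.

r = mv/(qB) = 5.46×10^-4 m, so one revolution covers 2πr = 3.43×10^-3 m.
In 7 revolutions: L = 7·2πr = 0.0240 m.

L ≈ 2.40 cm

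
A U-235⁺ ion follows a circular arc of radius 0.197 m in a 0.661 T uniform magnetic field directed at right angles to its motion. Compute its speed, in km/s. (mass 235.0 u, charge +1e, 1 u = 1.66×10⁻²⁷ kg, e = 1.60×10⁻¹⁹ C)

From qvB = mv²/r, v = qBr/m.
v = (1×1.60×10^-19)(0.661)(0.197) / (3.90×10^-25) = 5.34×10^4 m/s.

v ≈ 53.4 km/s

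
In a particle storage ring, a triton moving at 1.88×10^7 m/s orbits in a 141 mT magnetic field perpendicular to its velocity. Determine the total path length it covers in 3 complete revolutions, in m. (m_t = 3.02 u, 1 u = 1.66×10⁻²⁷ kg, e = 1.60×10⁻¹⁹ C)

L ≈ 78.7 m

r = mv/(qB) = 4.18 m, so one revolution covers 2πr = 26.2 m.
In 3 revolutions: L = 3·2πr = 78.7 m.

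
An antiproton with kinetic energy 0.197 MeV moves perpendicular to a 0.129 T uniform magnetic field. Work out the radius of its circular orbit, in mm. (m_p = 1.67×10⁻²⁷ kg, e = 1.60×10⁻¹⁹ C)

r ≈ 497 mm

Convert the energy: K = 0.197 MeV = 3.15×10^-14 J.
v = √(2K/m) = √(2·3.15×10^-14/1.67×10^-27) = 6.14×10^6 m/s.
r = mv/(qB) = (1.67×10^-27)(6.14×10^6) / [(1×1.60×10^-19)(0.129)] = 0.497 m.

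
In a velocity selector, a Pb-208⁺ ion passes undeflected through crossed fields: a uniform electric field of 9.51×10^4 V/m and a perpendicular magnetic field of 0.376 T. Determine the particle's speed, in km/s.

For zero net force, qE = qvB, so v = E/B.
v = (9.51×10^4) / (0.376) = 2.53×10^5 m/s.

v ≈ 253 km/s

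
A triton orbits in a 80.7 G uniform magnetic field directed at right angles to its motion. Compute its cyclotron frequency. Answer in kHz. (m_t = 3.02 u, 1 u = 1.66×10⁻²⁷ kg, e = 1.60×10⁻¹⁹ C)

f ≈ 41.0 kHz

f = qB/(2πm) = (1×1.60×10^-19)(8.07×10^-3) / [2π(5.01×10^-27)] = 4.10×10^4 Hz.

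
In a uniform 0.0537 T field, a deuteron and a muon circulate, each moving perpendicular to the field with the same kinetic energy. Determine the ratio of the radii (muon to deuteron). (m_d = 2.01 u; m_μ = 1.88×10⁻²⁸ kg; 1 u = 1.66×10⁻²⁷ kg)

ratio ≈ 0.237

r = √(2mK)/(qB) ⇒ at equal K, r ∝ √m/q.
r_{muon}/r_{deuteron} = 0.237.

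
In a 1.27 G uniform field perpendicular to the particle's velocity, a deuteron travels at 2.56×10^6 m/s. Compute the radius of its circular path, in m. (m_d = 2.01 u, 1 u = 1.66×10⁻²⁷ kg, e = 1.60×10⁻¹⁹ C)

The magnetic force provides the centripetal force: qvB = mv²/r, so r = mv/(qB).
r = (3.34×10^-27 kg)(2.56×10^6 m/s) / [(1×1.60×10^-19 C)(1.27×10^-4 T)] = 420 m.

r ≈ 420 m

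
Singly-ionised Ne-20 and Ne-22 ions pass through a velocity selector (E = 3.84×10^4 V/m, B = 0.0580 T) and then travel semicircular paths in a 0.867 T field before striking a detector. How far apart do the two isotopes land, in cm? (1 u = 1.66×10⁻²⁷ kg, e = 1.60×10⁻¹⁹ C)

Both emerge at v = E/B₁ = 6.62×10^5 m/s.
r = mv/(qB₂), so r₁ = 0.1585 m and r₂ = 0.1743 m, giving Δr = 0.0158 m.
After a semicircle each ion lands a diameter 2r from the entry slit, so the separation is 2Δr = 0.0317 m.

Δd ≈ 3.17 cm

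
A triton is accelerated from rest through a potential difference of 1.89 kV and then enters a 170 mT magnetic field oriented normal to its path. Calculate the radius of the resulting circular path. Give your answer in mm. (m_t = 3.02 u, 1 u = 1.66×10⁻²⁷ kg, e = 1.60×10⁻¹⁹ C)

The kinetic energy gained is K = qV = (1×1.60×10^-19)(1890) = 3.02×10^-16 J.
v = √(2K/m) = 3.47×10^5 m/s.
r = mv/(qB) = (5.01×10^-27)(3.47×10^5) / [(1×1.60×10^-19)(0.170)] = 0.0640 m.

r ≈ 64.0 mm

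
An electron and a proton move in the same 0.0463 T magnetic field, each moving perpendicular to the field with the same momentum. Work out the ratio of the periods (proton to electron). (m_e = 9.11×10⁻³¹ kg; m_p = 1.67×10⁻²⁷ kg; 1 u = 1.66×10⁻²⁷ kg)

T = 2πm/(qB) is independent of speed, so T₂/T₁ = (m₂/q₂)/(m₁/q₁).
T_{proton}/T_{electron} = (1.67×10^-27/1e) / (9.11×10^-31/1e) = 1830.

ratio ≈ 1830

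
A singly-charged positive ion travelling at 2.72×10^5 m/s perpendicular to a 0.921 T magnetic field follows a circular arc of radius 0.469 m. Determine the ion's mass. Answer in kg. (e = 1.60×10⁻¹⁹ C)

m ≈ 2.54×10^-25 kg

qvB = mv²/r ⇒ m = qBr/v.
m = (1×1.60×10^-19)(0.921)(0.469) / (2.72×10^5) = 2.54×10^-25 kg.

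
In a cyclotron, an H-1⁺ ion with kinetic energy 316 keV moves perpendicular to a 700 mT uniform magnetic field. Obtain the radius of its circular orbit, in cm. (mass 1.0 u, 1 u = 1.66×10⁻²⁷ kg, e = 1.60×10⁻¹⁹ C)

r ≈ 11.6 cm

Convert the energy: K = 316 keV = 5.06×10^-14 J.
v = √(2K/m) = √(2·5.06×10^-14/1.66×10^-27) = 7.80×10^6 m/s.
r = mv/(qB) = (1.66×10^-27)(7.80×10^6) / [(1×1.60×10^-19)(0.700)] = 0.116 m.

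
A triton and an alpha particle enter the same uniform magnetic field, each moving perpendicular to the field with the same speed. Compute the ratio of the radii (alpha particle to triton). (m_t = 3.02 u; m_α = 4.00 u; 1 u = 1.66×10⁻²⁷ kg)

ratio ≈ 0.662

r = mv/(qB) ⇒ at equal v, r ∝ m/q.
r_{alpha particle}/r_{triton} = 0.662.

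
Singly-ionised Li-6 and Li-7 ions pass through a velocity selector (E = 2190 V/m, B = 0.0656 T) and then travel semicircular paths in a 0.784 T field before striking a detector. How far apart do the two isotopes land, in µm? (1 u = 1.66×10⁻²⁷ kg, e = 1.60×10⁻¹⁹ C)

Both emerge at v = E/B₁ = 3.34×10^4 m/s.
r = mv/(qB₂), so r₁ = 2.651×10^-3 m and r₂ = 3.093×10^-3 m, giving Δr = 4.42×10^-4 m.
After a semicircle each ion lands a diameter 2r from the entry slit, so the separation is 2Δr = 8.84×10^-4 m.

Δd ≈ 884 µm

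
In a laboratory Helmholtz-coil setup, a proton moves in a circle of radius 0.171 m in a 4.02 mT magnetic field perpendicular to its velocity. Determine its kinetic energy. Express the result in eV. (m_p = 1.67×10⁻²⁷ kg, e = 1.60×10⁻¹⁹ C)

K ≈ 22.6 eV

v = qBr/m = (1×1.60×10^-19)(4.02×10^-3)(0.171) / (1.67×10^-27) = 6.59×10^4 m/s.
K = ½mv² = 0.5·(1.67×10^-27)·(6.59×10^4)² = 3.62×10^-18 J = 22.6 eV.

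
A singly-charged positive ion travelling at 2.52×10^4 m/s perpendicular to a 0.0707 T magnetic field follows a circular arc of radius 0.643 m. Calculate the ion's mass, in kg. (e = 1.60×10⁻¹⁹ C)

m ≈ 2.89×10^-25 kg

qvB = mv²/r ⇒ m = qBr/v.
m = (1×1.60×10^-19)(0.0707)(0.643) / (2.52×10^4) = 2.89×10^-25 kg.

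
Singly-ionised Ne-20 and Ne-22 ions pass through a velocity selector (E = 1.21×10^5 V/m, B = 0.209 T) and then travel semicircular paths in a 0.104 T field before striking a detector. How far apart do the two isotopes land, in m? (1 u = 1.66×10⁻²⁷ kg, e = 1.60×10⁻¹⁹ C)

Both emerge at v = E/B₁ = 5.79×10^5 m/s.
r = mv/(qB₂), so r₁ = 1.155 m and r₂ = 1.271 m, giving Δr = 0.116 m.
After a semicircle each ion lands a diameter 2r from the entry slit, so the separation is 2Δr = 0.231 m.

Δd ≈ 0.231 m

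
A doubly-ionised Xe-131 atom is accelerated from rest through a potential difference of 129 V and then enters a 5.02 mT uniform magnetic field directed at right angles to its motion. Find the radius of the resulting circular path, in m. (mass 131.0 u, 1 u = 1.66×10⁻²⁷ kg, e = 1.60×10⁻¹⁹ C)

The kinetic energy gained is K = qV = (2×1.60×10^-19)(129) = 4.13×10^-17 J.
v = √(2K/m) = 1.95×10^4 m/s.
r = mv/(qB) = (2.17×10^-25)(1.95×10^4) / [(2×1.60×10^-19)(5.02×10^-3)] = 2.64 m.

r ≈ 2.64 m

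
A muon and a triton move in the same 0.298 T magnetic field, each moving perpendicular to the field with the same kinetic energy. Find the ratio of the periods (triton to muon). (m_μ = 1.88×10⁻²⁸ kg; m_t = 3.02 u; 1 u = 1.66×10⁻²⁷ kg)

ratio ≈ 26.7

T = 2πm/(qB) is independent of speed, so T₂/T₁ = (m₂/q₂)/(m₁/q₁).
T_{triton}/T_{muon} = (5.01×10^-27/1e) / (1.88×10^-28/1e) = 26.7.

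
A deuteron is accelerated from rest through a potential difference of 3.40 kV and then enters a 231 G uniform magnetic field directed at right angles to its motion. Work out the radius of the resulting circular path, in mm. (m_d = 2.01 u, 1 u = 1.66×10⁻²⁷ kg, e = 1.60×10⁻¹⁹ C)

r ≈ 516 mm

The kinetic energy gained is K = qV = (1×1.60×10^-19)(3400) = 5.44×10^-16 J.
v = √(2K/m) = 5.71×10^5 m/s.
r = mv/(qB) = (3.34×10^-27)(5.71×10^5) / [(1×1.60×10^-19)(0.0231)] = 0.516 m.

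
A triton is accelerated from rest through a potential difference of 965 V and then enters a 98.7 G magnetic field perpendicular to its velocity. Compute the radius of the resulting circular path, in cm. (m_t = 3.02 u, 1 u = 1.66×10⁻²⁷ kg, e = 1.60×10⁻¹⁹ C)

r ≈ 78.8 cm

The kinetic energy gained is K = qV = (1×1.60×10^-19)(965) = 1.54×10^-16 J.
v = √(2K/m) = 2.48×10^5 m/s.
r = mv/(qB) = (5.01×10^-27)(2.48×10^5) / [(1×1.60×10^-19)(9.87×10^-3)] = 0.788 m.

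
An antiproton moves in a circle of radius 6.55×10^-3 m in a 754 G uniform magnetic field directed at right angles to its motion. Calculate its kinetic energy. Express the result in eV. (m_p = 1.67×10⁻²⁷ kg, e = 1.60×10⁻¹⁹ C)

v = qBr/m = (1×1.60×10^-19)(0.0754)(6.55×10^-3) / (1.67×10^-27) = 4.73×10^4 m/s.
K = ½mv² = 0.5·(1.67×10^-27)·(4.73×10^4)² = 1.87×10^-18 J = 11.7 eV.

K ≈ 11.7 eV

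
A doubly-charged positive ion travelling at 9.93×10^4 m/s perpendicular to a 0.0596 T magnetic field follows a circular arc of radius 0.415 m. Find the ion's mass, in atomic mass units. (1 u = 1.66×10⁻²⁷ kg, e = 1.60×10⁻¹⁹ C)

m ≈ 48.0 u

qvB = mv²/r ⇒ m = qBr/v.
m = (2×1.60×10^-19)(0.0596)(0.415) / (9.93×10^4) = 7.97×10^-26 kg = 48.0 u.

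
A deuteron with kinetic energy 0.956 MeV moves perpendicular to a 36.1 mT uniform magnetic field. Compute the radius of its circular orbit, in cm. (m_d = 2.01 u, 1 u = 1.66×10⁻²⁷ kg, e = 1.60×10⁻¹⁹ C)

r ≈ 553 cm

Convert the energy: K = 0.956 MeV = 1.53×10^-13 J.
v = √(2K/m) = √(2·1.53×10^-13/3.34×10^-27) = 9.58×10^6 m/s.
r = mv/(qB) = (3.34×10^-27)(9.58×10^6) / [(1×1.60×10^-19)(0.0361)] = 5.53 m.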